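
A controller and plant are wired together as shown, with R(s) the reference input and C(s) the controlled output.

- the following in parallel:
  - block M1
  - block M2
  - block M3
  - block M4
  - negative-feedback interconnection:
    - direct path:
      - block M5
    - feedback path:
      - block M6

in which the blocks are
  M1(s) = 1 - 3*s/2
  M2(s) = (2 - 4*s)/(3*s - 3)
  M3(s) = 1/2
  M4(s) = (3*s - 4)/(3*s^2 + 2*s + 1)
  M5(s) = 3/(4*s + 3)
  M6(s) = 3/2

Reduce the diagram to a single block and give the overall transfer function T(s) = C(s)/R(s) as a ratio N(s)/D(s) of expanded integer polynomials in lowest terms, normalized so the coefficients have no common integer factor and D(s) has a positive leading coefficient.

Answer: (-216*s^5 - 309*s^4 + 400*s^3 - 162*s^2 - 514*s + 249)/(144*s^4 + 222*s^3 - 138*s^2 - 138*s - 90)

Working:
Step 1 - apply the feedback formula to M5, M6, giving 6/(8*s + 15)
Step 2 - reduce the parallel group M1, M2, M3, M4, [M5/(1+M5*M6)], giving the overall T(s)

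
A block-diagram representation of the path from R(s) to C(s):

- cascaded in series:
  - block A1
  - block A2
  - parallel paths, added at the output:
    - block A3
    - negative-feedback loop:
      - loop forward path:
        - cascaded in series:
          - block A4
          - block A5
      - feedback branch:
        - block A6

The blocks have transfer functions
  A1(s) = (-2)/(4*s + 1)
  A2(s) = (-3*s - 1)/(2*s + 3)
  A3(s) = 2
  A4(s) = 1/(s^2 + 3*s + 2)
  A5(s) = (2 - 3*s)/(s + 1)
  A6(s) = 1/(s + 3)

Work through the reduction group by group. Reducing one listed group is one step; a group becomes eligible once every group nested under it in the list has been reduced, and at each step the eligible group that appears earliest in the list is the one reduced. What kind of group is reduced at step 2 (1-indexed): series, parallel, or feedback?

1. cascade A4, A5
2. close the feedback loop around (A4*A5), A6
3. add A3, [(A4*A5)/(1+(A4*A5)*A6)] (parallel)
4. combine A1, A2, (A3+[(A4*A5)/(1+(A4*A5)*A6)]) in series
The group at step 2 is a feedback group.

Hence the answer: feedback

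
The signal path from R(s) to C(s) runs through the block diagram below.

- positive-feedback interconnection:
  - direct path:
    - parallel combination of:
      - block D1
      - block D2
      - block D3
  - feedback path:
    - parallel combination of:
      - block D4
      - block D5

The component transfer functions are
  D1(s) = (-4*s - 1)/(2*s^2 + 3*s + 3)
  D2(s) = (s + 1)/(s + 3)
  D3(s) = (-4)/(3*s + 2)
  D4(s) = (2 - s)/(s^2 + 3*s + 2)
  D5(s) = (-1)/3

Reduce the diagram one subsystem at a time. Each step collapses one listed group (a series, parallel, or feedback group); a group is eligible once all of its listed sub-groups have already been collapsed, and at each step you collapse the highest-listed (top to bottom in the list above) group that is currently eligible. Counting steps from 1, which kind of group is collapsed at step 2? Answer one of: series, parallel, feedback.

The answer is parallel.

Reasoning:
[1] sum the parallel branches D1, D2, D3
[2] parallel reduction of D4, D5
[3] feedback reduction of (D1+D2+D3), (D4+D5)
So the answer for step 2 is parallel.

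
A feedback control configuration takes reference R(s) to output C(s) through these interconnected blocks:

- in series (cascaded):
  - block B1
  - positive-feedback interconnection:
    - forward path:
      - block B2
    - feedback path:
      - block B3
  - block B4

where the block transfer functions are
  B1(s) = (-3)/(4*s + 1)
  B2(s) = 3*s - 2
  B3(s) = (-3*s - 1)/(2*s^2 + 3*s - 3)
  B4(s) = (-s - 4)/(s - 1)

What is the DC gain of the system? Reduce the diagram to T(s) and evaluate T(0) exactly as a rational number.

Step 1. feedback reduction of B2, B3; result (6*s^3 + 5*s^2 - 15*s + 6)/(11*s^2 - 5)
Step 2. multiply B1, [B2/(1-B2*B3)], B4 (series); result (18*s^4 + 87*s^3 + 15*s^2 - 162*s + 72)/(44*s^4 - 33*s^3 - 31*s^2 + 15*s + 5)
DC gain: substitute s = 0 into T(s) from step 2: T(0) = 72/5.

Hence the answer: 72/5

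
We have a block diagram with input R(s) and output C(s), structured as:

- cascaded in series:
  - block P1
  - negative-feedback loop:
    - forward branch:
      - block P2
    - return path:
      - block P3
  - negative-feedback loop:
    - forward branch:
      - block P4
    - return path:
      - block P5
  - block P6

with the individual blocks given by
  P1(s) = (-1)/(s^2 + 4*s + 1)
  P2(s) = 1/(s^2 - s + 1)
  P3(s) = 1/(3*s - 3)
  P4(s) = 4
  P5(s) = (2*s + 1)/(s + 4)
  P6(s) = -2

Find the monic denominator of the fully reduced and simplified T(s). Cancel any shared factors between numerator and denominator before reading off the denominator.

[1] reduce the feedback loop with forward P2 and return P3 gives (3*s - 3)/(3*s^3 - 6*s^2 + 6*s - 2)
[2] close the feedback loop around P4, P5 gives (4*s + 16)/(9*s + 8)
[3] reduce the series chain P1, [P2/(1+P2*P3)], [P4/(1+P4*P5)], P6 gives (24*s^2 + 72*s - 96)/(27*s^6 + 78*s^5 - 87*s^4 + 24*s^3 + 110*s^2 - 34*s - 16)
Step 3 gives the fully reduced T(s), with no common factor left to cancel. The denominator's leading coefficient is 27, so divide each of its coefficients by 27 to get the monic form.

Final answer: s^6 + 26*s^5/9 - 29*s^4/9 + 8*s^3/9 + 110*s^2/27 - 34*s/27 - 16/27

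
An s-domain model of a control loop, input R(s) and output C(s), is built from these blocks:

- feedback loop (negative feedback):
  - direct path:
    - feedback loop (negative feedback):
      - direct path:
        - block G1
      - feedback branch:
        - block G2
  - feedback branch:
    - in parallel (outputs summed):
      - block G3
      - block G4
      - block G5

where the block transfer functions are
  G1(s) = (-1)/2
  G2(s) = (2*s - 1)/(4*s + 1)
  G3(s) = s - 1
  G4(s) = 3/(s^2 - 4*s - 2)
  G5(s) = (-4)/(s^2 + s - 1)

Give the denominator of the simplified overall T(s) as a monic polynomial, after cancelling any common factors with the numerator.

Step 1: collapse the loop (G1 forward, G2 return): (-4*s - 1)/(6*s + 3)
Step 2: parallel reduction of G3, G4, G5: (s^5 - 4*s^4 - 4*s^3 + 8*s^2 + 19*s + 3)/(s^4 - 3*s^3 - 7*s^2 + 2*s + 2)
Step 3: apply the feedback formula to [G1/(1+G1*G2)], (G3+G4+G5): (4*s^5 - 11*s^4 - 31*s^3 + s^2 + 10*s + 2)/(4*s^6 - 21*s^5 - 5*s^4 + 79*s^3 + 93*s^2 + 13*s - 3)
Step 3 gives the fully reduced T(s), with no common factor left to cancel. The denominator's leading coefficient is 4, so divide each of its coefficients by 4 to get the monic form.

Hence the answer: s^6 - 21*s^5/4 - 5*s^4/4 + 79*s^3/4 + 93*s^2/4 + 13*s/4 - 3/4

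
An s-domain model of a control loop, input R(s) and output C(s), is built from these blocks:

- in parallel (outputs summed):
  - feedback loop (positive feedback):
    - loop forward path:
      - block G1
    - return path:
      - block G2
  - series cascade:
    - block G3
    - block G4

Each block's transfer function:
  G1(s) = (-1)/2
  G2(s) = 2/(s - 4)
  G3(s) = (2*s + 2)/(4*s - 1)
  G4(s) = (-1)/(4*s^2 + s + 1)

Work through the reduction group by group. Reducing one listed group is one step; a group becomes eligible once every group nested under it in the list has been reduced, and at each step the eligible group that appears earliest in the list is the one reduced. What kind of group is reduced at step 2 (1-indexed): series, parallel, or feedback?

The answer is series.

Reasoning:
[1] apply the feedback formula to G1, G2
[2] combine G3, G4 in series
[3] parallel reduction of [G1/(1-G1*G2)], (G3*G4)
Step 2 collapses a series group.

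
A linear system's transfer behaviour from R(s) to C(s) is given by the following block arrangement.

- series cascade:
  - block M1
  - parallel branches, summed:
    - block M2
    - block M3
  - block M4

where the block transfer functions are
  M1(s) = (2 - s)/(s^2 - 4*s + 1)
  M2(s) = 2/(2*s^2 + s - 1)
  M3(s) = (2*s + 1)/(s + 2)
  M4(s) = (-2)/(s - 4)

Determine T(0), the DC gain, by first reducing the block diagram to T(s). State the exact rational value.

Reducing step by step:

Step 1. parallel reduction of M2, M3: (4*s^3 + 4*s^2 + s + 3)/(2*s^3 + 5*s^2 + s - 2)
Step 2. multiply M1, (M2+M3), M4 (series): (8*s^4 - 8*s^3 - 14*s^2 + 2*s - 12)/(2*s^6 - 11*s^5 - 5*s^4 + 67*s^3 + 13*s^2 - 38*s + 8)
The step-2 result is T(s). Setting s = 0: T(0) = -12/8 = -3/2.

Answer: -3/2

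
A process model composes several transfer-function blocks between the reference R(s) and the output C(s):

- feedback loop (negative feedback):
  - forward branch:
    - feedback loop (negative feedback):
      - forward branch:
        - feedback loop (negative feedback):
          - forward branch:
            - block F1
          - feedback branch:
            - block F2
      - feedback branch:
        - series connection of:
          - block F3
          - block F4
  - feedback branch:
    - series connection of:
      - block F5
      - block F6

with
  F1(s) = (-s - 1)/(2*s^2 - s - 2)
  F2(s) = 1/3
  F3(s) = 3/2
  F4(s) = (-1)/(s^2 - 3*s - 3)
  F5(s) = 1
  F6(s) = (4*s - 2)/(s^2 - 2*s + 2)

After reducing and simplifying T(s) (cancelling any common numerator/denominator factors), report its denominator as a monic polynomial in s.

Step 1: collapse the loop (F1 forward, F2 return) -> (-3*s - 3)/(6*s^2 - 4*s - 7)
Step 2: combine F3, F4 in series -> (-3)/(2*s^2 - 6*s - 6)
Step 3: close the feedback loop around [F1/(1+F1*F2)], (F3*F4) -> (-6*s^3 + 12*s^2 + 36*s + 18)/(12*s^4 - 44*s^3 - 26*s^2 + 75*s + 51)
Step 4: combine F5, F6 in series -> (4*s - 2)/(s^2 - 2*s + 2)
Step 5: close the feedback loop around [[F1/(1+F1*F2)]/(1+[F1/(1+F1*F2)]*(F3*F4))], (F5*F6) -> (-6*s^5 + 24*s^4 - 30*s^2 + 36*s + 36)/(12*s^6 - 68*s^5 + 62*s^4 + 99*s^3 - 31*s^2 + 48*s + 66)
No further cancellation is possible in the step-5 result, so that is T(s). Its denominator becomes monic after dividing by the leading coefficient 12.

Therefore the answer is s^6 - 17*s^5/3 + 31*s^4/6 + 33*s^3/4 - 31*s^2/12 + 4*s + 11/2.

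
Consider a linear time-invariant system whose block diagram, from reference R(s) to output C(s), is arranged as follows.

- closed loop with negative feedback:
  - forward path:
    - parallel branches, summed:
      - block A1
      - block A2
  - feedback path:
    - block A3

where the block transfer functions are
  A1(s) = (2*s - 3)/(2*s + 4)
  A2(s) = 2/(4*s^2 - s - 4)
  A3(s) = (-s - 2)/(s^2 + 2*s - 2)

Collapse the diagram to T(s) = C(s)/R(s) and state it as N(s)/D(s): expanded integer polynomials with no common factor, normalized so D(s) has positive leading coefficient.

Step 1: sum the parallel branches A1, A2, giving (8*s^3 - 14*s^2 - s + 20)/(8*s^3 + 14*s^2 - 12*s - 16)
Step 2: close the feedback loop around (A1+A2), A3; the result is T(s) itself (integer coefficients, no common factor, positive leading denominator coefficient)

Therefore the answer is (8*s^5 + 2*s^4 - 45*s^3 + 46*s^2 + 42*s - 40)/(8*s^5 + 22*s^4 - 2*s^3 - 39*s^2 - 26*s - 8).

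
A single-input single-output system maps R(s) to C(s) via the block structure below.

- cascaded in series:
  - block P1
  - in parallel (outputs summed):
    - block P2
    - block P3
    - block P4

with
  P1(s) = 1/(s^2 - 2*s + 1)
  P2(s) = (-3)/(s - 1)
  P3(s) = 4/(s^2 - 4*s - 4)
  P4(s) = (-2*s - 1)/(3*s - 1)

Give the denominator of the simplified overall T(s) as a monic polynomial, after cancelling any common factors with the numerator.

Reducing step by step:

Step 1 - combine P2, P3, P4 in parallel gives (-2*s^4 + 56*s^2 - 12)/(3*s^4 - 16*s^3 + 5*s^2 + 12*s - 4)
Step 2 - series reduction of P1, (P2+P3+P4) gives (-2*s^4 + 56*s^2 - 12)/(3*s^6 - 22*s^5 + 40*s^4 - 14*s^3 - 23*s^2 + 20*s - 4)
The result of step 2 is T(s) in lowest terms. Its denominator has leading coefficient 3; dividing the denominator through by 3 makes it monic.

Answer: s^6 - 22*s^5/3 + 40*s^4/3 - 14*s^3/3 - 23*s^2/3 + 20*s/3 - 4/3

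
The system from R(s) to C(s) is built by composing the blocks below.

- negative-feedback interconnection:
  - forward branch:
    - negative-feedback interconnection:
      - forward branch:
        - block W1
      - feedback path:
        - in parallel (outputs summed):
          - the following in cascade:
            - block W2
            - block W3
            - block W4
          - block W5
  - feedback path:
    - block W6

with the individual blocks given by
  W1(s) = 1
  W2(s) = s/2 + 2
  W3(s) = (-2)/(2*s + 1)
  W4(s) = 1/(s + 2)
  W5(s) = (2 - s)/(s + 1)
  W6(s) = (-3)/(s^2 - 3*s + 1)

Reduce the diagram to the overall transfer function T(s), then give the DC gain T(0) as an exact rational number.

[1] series reduction of W2, W3, W4 -> (-s - 4)/(2*s^2 + 5*s + 2)
[2] add (W2*W3*W4), W5 (parallel) -> (-2*s^3 - 2*s^2 + 3*s)/(2*s^3 + 7*s^2 + 7*s + 2)
[3] close the feedback loop around W1, ((W2*W3*W4)+W5) -> (2*s^3 + 7*s^2 + 7*s + 2)/(5*s^2 + 10*s + 2)
[4] reduce the feedback loop with forward [W1/(1+W1*((W2*W3*W4)+W5))] and return W6 -> (2*s^5 + s^4 - 12*s^3 - 12*s^2 + s + 2)/(5*s^4 - 11*s^3 - 44*s^2 - 17*s - 4)
Evaluating the step-4 result (the overall T(s)) at s = 0 gives T(0) = 2/(-4) = -1/2.

Hence the answer: -1/2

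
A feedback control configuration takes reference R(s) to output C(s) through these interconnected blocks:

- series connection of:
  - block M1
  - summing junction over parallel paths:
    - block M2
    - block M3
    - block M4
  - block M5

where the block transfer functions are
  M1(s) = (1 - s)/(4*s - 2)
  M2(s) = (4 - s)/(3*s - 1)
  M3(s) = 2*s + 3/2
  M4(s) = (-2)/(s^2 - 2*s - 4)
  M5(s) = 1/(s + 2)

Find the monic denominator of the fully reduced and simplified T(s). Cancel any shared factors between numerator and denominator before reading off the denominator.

Reducing step by step:

(1) add M2, M3, M4 (parallel), giving (12*s^4 - 21*s^3 - 49*s^2 - 34*s - 16)/(6*s^3 - 14*s^2 - 20*s + 8)
(2) cascade M1, (M2+M3+M4), M5, giving (-12*s^5 + 33*s^4 + 28*s^3 - 15*s^2 - 18*s - 16)/(24*s^5 - 20*s^4 - 188*s^3 - 32*s^2 + 128*s - 32)
That last expression is T(s), already simplified. Scaling its denominator by 1/24 (the reciprocal of the leading coefficient) yields the monic denominator.

Answer: s^5 - 5*s^4/6 - 47*s^3/6 - 4*s^2/3 + 16*s/3 - 4/3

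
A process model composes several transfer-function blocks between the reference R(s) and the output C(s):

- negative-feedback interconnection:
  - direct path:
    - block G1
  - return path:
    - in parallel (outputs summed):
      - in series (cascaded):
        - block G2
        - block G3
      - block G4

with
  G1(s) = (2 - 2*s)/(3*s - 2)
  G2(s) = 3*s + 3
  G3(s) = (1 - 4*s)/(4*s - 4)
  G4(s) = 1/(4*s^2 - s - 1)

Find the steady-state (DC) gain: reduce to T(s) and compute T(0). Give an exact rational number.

The answer is -4/11.

Reasoning:
(1) combine G2, G3 in series; result (-12*s^2 - 9*s + 3)/(4*s - 4)
(2) combine (G2*G3), G4 in parallel; result (-48*s^4 - 24*s^3 + 33*s^2 + 10*s - 7)/(16*s^3 - 20*s^2 + 4)
(3) feedback reduction of G1, ((G2*G3)+G4); result (-16*s^3 + 20*s^2 - 4)/(48*s^4 + 48*s^3 - 55*s^2 - 12*s + 11)
Step 3 gives the overall T(s). Then T(0) = -4/11.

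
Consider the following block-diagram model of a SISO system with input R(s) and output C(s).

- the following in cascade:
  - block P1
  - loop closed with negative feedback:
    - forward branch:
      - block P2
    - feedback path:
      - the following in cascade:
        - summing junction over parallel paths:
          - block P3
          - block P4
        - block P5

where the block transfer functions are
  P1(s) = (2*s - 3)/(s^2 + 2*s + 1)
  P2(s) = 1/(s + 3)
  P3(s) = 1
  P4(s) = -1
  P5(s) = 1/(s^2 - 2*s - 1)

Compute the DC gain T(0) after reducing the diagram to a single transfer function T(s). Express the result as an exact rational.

Step 1 - reduce the parallel group P3, P4 = 0
Step 2 - combine (P3+P4), P5 in series = 0
Step 3 - apply the feedback formula to P2, ((P3+P4)*P5) = 1/(s + 3)
Step 4 - reduce the series chain P1, [P2/(1+P2*((P3+P4)*P5))] = (2*s - 3)/(s^3 + 5*s^2 + 7*s + 3)
That last expression is T(s); at s = 0 only the constant terms survive, so T(0) = -3/3 = -1.

Hence the answer: -1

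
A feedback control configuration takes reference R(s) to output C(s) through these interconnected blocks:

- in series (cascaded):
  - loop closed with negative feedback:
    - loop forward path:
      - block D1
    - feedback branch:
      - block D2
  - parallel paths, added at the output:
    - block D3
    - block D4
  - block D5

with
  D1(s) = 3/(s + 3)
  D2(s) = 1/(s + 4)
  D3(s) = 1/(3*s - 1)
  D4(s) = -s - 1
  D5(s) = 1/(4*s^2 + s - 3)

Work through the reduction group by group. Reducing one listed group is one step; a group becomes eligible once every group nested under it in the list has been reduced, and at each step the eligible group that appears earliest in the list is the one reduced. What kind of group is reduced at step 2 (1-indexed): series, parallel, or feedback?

(1) collapse the loop (D1 forward, D2 return)
(2) combine D3, D4 in parallel
(3) multiply [D1/(1+D1*D2)], (D3+D4), D5 (series)
So the answer for step 2 is parallel.

Hence the answer: parallel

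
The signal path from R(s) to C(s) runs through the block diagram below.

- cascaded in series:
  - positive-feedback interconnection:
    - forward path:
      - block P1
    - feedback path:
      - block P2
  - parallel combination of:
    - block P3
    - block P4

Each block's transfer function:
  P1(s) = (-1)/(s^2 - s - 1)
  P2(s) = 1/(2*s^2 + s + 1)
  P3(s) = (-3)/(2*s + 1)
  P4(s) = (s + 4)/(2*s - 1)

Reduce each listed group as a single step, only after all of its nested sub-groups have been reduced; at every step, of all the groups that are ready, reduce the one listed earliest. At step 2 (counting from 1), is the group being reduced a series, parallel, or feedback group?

[1] reduce the feedback loop with forward P1 and return P2
[2] parallel reduction of P3, P4
[3] series reduction of [P1/(1-P1*P2)], (P3+P4)
The group at step 2 is a parallel group.

Final answer: parallel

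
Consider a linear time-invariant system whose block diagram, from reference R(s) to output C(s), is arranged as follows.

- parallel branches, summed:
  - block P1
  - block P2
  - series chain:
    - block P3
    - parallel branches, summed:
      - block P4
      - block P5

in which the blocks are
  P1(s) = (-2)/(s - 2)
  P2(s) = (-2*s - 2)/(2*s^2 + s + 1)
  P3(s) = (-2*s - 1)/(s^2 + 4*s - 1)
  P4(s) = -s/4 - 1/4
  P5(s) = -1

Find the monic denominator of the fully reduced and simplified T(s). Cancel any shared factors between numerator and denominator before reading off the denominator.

Step 1. add P4, P5 (parallel) = -s/4 - 5/4
Step 2. reduce the series chain P3, (P4+P5) = (2*s^2 + 11*s + 5)/(4*s^2 + 16*s - 4)
Step 3. sum the parallel branches P1, P2, (P3*(P4+P5)) = (4*s^5 - 8*s^4 - 121*s^3 + 2*s^2 + 5*s - 18)/(8*s^5 + 20*s^4 - 60*s^3 - 12*s^2 - 28*s + 8)
The result of step 3 is T(s) in lowest terms. Its denominator has leading coefficient 8; dividing the denominator through by 8 makes it monic.

Final answer: s^5 + 5*s^4/2 - 15*s^3/2 - 3*s^2/2 - 7*s/2 + 1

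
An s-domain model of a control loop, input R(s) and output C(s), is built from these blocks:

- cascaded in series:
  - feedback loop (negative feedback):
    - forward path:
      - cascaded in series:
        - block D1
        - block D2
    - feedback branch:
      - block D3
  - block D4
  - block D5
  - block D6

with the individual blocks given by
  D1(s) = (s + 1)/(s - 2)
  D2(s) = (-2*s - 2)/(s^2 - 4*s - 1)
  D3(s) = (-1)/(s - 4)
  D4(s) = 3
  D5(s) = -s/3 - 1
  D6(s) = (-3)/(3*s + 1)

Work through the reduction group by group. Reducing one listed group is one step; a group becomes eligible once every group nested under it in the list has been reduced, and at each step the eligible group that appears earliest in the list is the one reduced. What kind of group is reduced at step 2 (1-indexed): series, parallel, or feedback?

Answer: feedback

Working:
Step 1 - combine D1, D2 in series
Step 2 - reduce the feedback loop with forward (D1*D2) and return D3
Step 3 - cascade [(D1*D2)/(1+(D1*D2)*D3)], D4, D5, D6
So the answer for step 2 is feedback.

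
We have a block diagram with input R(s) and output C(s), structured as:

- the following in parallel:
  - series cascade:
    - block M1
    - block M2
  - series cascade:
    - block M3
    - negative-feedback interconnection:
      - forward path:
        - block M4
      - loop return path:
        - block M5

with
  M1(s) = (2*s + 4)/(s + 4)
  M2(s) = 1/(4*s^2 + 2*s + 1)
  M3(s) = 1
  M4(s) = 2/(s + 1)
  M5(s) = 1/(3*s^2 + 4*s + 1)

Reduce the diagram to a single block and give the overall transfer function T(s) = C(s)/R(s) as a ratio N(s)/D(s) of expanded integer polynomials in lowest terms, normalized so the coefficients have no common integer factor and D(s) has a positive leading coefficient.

[1] combine M1, M2 in series = (2*s + 4)/(4*s^3 + 18*s^2 + 9*s + 4)
[2] close the feedback loop around M4, M5 = (6*s^2 + 8*s + 2)/(3*s^3 + 7*s^2 + 5*s + 3)
[3] reduce the series chain M3, [M4/(1+M4*M5)] = (6*s^2 + 8*s + 2)/(3*s^3 + 7*s^2 + 5*s + 3)
[4] sum the parallel branches (M1*M2), (M3*[M4/(1+M4*M5)]); the result is T(s) itself (integer coefficients, no common factor, positive leading denominator coefficient)

Therefore the answer is (24*s^5 + 146*s^4 + 232*s^3 + 170*s^2 + 76*s + 20)/(12*s^6 + 82*s^5 + 173*s^4 + 177*s^3 + 127*s^2 + 47*s + 12).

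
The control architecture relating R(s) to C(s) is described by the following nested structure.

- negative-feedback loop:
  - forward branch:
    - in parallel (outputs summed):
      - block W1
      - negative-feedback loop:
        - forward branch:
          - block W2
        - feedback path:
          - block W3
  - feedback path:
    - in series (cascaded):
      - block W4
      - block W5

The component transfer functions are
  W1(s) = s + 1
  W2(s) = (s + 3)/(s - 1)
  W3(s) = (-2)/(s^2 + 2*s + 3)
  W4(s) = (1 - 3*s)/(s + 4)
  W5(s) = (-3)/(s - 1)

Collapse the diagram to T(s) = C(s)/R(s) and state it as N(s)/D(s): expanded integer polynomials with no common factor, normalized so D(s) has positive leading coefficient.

The answer is (s^6 + 6*s^5 + 10*s^4 + 2*s^3 - 23*s^2 + 4*s)/(10*s^5 + 28*s^4 + 34*s^3 - 40*s^2 - 20*s + 36).

Reasoning:
1. collapse the loop (W2 forward, W3 return), giving (s^3 + 5*s^2 + 9*s + 9)/(s^3 + s^2 - s - 9)
2. reduce the parallel group W1, [W2/(1+W2*W3)], giving (s^4 + 3*s^3 + 5*s^2 - s)/(s^3 + s^2 - s - 9)
3. multiply W4, W5 (series), giving (9*s - 3)/(s^2 + 3*s - 4)
4. collapse the loop ((W1+[W2/(1+W2*W3)]) forward, (W4*W5) return): this yields T(s), and no further normalization is needed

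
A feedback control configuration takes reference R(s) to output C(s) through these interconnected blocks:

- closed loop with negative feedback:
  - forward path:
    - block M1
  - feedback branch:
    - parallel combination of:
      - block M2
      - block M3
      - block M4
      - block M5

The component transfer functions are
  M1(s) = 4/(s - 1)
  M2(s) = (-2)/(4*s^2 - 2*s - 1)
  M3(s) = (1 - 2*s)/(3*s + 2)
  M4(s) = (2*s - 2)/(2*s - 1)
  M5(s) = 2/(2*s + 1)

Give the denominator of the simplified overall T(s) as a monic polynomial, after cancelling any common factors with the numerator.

First reduce the diagram to T(s).

Step 1 - sum the parallel branches M2, M3, M4, M5 = (16*s^5 + 64*s^4 - 88*s^3 - 58*s^2 + 30*s + 13)/(48*s^5 + 8*s^4 - 40*s^3 - 10*s^2 + 7*s + 2)
Step 2 - collapse the loop (M1 forward, (M2+M3+M4+M5) return) = (192*s^5 + 32*s^4 - 160*s^3 - 40*s^2 + 28*s + 8)/(48*s^6 + 24*s^5 + 208*s^4 - 322*s^3 - 215*s^2 + 115*s + 50)
No further cancellation is possible in the step-2 result, so that is T(s). Its denominator becomes monic after dividing by the leading coefficient 48.

Answer: s^6 + s^5/2 + 13*s^4/3 - 161*s^3/24 - 215*s^2/48 + 115*s/48 + 25/24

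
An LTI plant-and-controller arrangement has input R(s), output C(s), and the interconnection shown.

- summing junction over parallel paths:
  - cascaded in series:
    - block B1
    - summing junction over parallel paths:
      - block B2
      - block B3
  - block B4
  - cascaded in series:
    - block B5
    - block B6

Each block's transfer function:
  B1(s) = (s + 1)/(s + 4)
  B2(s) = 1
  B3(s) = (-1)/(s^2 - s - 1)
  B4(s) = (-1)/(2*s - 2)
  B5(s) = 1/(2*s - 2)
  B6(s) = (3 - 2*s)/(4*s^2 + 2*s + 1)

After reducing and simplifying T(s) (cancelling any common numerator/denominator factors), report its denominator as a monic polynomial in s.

1. reduce the parallel group B2, B3 gives (s^2 - s - 2)/(s^2 - s - 1)
2. multiply B1, (B2+B3) (series) gives (s^3 - 3*s - 2)/(s^3 + 3*s^2 - 5*s - 4)
3. cascade B5, B6 gives (3 - 2*s)/(8*s^3 - 4*s^2 - 2*s - 2)
4. combine (B1*(B2+B3)), B4, (B5*B6) in parallel gives (4*s^6 - 4*s^5 - 21*s^4 + 2*s^3 + 28*s^2 + 8*s - 2)/(4*s^6 + 10*s^5 - 27*s^4 - 10*s^3 + 10*s^2 + 9*s + 4)
That last expression is T(s), already simplified. Scaling its denominator by 1/4 (the reciprocal of the leading coefficient) yields the monic denominator.

Final answer: s^6 + 5*s^5/2 - 27*s^4/4 - 5*s^3/2 + 5*s^2/2 + 9*s/4 + 1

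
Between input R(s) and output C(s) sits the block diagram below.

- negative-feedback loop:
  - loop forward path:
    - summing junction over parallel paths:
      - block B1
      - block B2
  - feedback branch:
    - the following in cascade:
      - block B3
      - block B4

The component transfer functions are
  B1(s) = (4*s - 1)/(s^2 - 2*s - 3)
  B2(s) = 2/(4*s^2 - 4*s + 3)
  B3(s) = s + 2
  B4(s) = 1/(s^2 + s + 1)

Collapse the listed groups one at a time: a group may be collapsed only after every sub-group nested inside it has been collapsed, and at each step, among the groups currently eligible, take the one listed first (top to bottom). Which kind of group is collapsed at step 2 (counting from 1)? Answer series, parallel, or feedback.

1. sum the parallel branches B1, B2
2. reduce the series chain B3, B4
3. reduce the feedback loop with forward (B1+B2) and return (B3*B4)
So the answer for step 2 is series.

Answer: series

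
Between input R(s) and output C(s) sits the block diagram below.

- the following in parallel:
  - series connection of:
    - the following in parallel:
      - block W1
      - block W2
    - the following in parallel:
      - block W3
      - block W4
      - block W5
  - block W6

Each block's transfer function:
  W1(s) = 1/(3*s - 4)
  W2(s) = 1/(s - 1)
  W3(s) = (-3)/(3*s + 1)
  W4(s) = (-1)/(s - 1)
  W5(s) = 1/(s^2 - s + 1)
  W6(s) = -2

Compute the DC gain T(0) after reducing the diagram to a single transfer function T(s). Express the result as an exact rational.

The answer is -3/4.

Reasoning:
(1) reduce the parallel group W1, W2 gives (4*s - 5)/(3*s^2 - 7*s + 4)
(2) parallel reduction of W3, W4, W5 gives (-6*s^3 + 11*s^2 - 10*s + 1)/(3*s^4 - 5*s^3 + 4*s^2 - s - 1)
(3) series reduction of (W1+W2), (W3+W4+W5) gives (-24*s^4 + 74*s^3 - 95*s^2 + 54*s - 5)/(9*s^6 - 36*s^5 + 59*s^4 - 51*s^3 + 20*s^2 + 3*s - 4)
(4) parallel reduction of ((W1+W2)*(W3+W4+W5)), W6 gives (-18*s^6 + 72*s^5 - 142*s^4 + 176*s^3 - 135*s^2 + 48*s + 3)/(9*s^6 - 36*s^5 + 59*s^4 - 51*s^3 + 20*s^2 + 3*s - 4)
DC gain: substitute s = 0 into T(s) from step 4: T(0) = 3/(-4) = -3/4.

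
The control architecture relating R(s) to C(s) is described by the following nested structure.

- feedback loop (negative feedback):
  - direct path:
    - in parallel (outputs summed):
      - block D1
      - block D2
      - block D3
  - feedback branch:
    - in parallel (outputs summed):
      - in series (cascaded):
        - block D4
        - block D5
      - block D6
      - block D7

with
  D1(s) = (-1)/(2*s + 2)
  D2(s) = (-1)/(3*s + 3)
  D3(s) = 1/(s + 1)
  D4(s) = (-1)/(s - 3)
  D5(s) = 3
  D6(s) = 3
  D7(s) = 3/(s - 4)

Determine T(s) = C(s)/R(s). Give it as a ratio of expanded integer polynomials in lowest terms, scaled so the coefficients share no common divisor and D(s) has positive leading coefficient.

(1) sum the parallel branches D1, D2, D3: 1/(6*s + 6)
(2) series reduction of D4, D5: (-3)/(s - 3)
(3) sum the parallel branches (D4*D5), D6, D7: (3*s^2 - 21*s + 39)/(s^2 - 7*s + 12)
(4) collapse the loop ((D1+D2+D3) forward, ((D4*D5)+D6+D7) return): this yields T(s), and no further normalization is needed

Therefore the answer is (s^2 - 7*s + 12)/(6*s^3 - 33*s^2 + 9*s + 111).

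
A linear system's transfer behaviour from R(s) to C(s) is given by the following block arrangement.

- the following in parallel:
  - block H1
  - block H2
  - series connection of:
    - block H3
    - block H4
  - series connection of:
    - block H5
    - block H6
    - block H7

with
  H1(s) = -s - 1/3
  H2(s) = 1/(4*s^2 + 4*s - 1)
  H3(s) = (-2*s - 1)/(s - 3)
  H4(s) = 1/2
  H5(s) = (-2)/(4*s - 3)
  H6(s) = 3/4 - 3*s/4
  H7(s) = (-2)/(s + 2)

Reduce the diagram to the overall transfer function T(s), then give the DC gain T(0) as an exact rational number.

[1] reduce the series chain H3, H4 -> (-2*s - 1)/(2*s - 6)
[2] reduce the series chain H5, H6, H7 -> (3 - 3*s)/(4*s^2 + 5*s - 6)
[3] parallel reduction of H1, H2, (H3*H4), (H5*H6*H7) -> (-96*s^6 - 56*s^5 + 384*s^4 + 442*s^3 - 302*s^2 - 441*s + 180)/(96*s^5 - 72*s^4 - 696*s^3 - 30*s^2 + 558*s - 108)
Step 3 gives the overall T(s). Then T(0) = 180/(-108) = -5/3.

Final answer: -5/3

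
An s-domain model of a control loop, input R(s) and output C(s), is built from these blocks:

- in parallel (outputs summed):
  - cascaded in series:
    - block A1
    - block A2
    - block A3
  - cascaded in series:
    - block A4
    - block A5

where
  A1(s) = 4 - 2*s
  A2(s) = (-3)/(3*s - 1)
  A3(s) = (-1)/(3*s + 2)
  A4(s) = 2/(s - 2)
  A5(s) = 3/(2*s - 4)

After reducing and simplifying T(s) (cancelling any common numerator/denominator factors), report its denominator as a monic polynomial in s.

The answer is s^4 - 11*s^3/3 + 22*s^2/9 + 20*s/9 - 8/9.

Reasoning:
Step 1: series reduction of A1, A2, A3 = (12 - 6*s)/(9*s^2 + 3*s - 2)
Step 2: combine A4, A5 in series = 3/(s^2 - 4*s + 4)
Step 3: reduce the parallel group (A1*A2*A3), (A4*A5) = (-6*s^3 + 63*s^2 - 63*s + 42)/(9*s^4 - 33*s^3 + 22*s^2 + 20*s - 8)
No further cancellation is possible in the step-3 result, so that is T(s). Its denominator becomes monic after dividing by the leading coefficient 9.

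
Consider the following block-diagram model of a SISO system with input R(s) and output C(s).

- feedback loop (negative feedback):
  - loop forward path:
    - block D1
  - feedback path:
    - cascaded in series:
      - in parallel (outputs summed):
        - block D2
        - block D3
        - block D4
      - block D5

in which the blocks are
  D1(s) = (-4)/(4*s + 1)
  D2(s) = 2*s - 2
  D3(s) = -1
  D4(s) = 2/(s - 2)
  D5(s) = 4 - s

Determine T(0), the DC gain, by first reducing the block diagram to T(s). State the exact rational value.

1. combine D2, D3, D4 in parallel -> (2*s^2 - 7*s + 8)/(s - 2)
2. reduce the series chain (D2+D3+D4), D5 -> (-2*s^3 + 15*s^2 - 36*s + 32)/(s - 2)
3. collapse the loop (D1 forward, ((D2+D3+D4)*D5) return) -> (8 - 4*s)/(8*s^3 - 56*s^2 + 137*s - 130)
The step-3 result is T(s). Setting s = 0: T(0) = 8/(-130) = -4/65.

Hence the answer: -4/65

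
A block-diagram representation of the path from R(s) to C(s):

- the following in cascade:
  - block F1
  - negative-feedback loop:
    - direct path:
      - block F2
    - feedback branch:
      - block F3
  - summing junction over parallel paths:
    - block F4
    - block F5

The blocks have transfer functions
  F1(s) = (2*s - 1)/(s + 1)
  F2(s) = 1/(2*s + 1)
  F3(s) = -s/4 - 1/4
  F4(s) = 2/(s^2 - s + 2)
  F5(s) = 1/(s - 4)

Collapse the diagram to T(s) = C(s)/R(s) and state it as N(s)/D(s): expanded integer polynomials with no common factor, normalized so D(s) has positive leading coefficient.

First reduce the diagram to T(s).

Step 1. feedback reduction of F2, F3 -> 4/(7*s + 3)
Step 2. combine F4, F5 in parallel -> (s^2 + s - 6)/(s^3 - 5*s^2 + 6*s - 8)
Step 3. multiply F1, [F2/(1+F2*F3)], (F4+F5) (series): this yields T(s), and no further normalization is needed

Answer: (8*s^3 + 4*s^2 - 52*s + 24)/(7*s^5 - 25*s^4 - 5*s^3 - 11*s^2 - 62*s - 24)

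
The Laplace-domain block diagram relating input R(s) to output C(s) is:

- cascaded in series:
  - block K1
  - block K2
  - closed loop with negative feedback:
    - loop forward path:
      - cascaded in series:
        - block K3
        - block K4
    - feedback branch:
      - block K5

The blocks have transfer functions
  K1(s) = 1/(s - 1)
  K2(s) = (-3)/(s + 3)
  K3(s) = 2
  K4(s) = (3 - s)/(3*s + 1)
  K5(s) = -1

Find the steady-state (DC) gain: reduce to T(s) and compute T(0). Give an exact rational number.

(1) series reduction of K3, K4 = (6 - 2*s)/(3*s + 1)
(2) apply the feedback formula to (K3*K4), K5 = (6 - 2*s)/(5*s - 5)
(3) combine K1, K2, [(K3*K4)/(1+(K3*K4)*K5)] in series = (6*s - 18)/(5*s^3 + 5*s^2 - 25*s + 15)
Step 3 gives the overall T(s). Then T(0) = -18/15 = -6/5.

Therefore the answer is -6/5.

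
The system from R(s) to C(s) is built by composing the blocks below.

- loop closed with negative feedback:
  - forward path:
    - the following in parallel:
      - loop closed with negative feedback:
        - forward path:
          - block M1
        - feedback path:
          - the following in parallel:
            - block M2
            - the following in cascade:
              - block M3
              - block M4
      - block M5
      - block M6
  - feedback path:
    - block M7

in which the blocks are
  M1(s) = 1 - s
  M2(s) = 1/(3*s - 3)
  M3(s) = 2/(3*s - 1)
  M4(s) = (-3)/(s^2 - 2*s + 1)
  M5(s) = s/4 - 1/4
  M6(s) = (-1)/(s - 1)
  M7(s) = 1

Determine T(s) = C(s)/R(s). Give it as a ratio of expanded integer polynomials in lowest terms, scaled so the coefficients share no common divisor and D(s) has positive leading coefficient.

1. cascade M3, M4 -> (-6)/(3*s^3 - 7*s^2 + 5*s - 1)
2. reduce the parallel group M2, (M3*M4) -> (3*s^2 - 4*s - 17)/(9*s^3 - 21*s^2 + 15*s - 3)
3. feedback reduction of M1, (M2+(M3*M4)) -> (-9*s^3 + 21*s^2 - 15*s + 3)/(6*s^2 - 8*s + 20)
4. sum the parallel branches [M1/(1+M1*(M2+(M3*M4)))], M5, M6 -> (-15*s^4 + 50*s^3 - 63*s^2 + 28*s - 36)/(12*s^3 - 28*s^2 + 56*s - 40)
5. close the feedback loop around ([M1/(1+M1*(M2+(M3*M4)))]+M5+M6), M7, which is the overall transfer function T(s) = C(s)/R(s) in lowest terms

Final answer: (15*s^4 - 50*s^3 + 63*s^2 - 28*s + 36)/(15*s^4 - 62*s^3 + 91*s^2 - 84*s + 76)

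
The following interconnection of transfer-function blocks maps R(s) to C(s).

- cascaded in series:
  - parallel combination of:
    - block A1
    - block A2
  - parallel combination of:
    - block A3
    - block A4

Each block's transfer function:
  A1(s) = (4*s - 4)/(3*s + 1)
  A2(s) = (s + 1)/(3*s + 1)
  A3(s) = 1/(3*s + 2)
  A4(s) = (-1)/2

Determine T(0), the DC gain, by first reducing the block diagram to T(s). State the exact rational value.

Reducing step by step:

Step 1: reduce the parallel group A1, A2 gives (5*s - 3)/(3*s + 1)
Step 2: sum the parallel branches A3, A4 gives (-3*s)/(6*s + 4)
Step 3: multiply (A1+A2), (A3+A4) (series) gives (-15*s^2 + 9*s)/(18*s^2 + 18*s + 4)
Step 3 gives the overall T(s). Then T(0) = 0/4 = 0.

Answer: 0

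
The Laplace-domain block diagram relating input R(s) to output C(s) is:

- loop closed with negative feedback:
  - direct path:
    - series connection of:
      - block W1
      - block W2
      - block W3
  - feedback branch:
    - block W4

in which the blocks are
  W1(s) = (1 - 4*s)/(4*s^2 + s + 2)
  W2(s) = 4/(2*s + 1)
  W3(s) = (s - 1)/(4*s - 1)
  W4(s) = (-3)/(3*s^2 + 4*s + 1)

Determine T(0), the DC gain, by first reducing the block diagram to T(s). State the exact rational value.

Answer: -2/5

Working:
(1) combine W1, W2, W3 in series -> (4 - 4*s)/(8*s^3 + 6*s^2 + 5*s + 2)
(2) reduce the feedback loop with forward (W1*W2*W3) and return W4 -> (-12*s^3 - 4*s^2 + 12*s + 4)/(24*s^5 + 50*s^4 + 47*s^3 + 32*s^2 + 25*s - 10)
Step 2 gives the overall T(s). Then T(0) = 4/(-10) = -2/5.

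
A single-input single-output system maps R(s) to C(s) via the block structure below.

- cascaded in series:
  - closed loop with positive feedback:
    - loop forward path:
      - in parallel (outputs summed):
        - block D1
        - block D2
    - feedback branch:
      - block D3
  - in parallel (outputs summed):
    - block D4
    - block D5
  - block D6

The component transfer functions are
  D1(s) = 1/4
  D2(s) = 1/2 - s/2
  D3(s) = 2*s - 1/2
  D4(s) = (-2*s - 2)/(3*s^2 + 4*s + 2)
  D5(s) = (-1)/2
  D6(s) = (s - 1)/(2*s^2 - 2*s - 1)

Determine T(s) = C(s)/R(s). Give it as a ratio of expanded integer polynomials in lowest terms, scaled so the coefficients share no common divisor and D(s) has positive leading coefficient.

Step 1: add D1, D2 (parallel) = 3/4 - s/2
Step 2: feedback reduction of (D1+D2), D3 = (6 - 4*s)/(8*s^2 - 14*s + 11)
Step 3: add D4, D5 (parallel) = (-3*s^2 - 8*s - 6)/(6*s^2 + 8*s + 4)
Step 4: combine [(D1+D2)/(1-(D1+D2)*D3)], (D4+D5), D6 in series: this yields T(s), and no further normalization is needed

Therefore the answer is (6*s^4 + s^3 - 19*s^2 - 6*s + 18)/(48*s^6 - 68*s^5 - 18*s^4 + 56*s^3 + 19*s^2 - 60*s - 22).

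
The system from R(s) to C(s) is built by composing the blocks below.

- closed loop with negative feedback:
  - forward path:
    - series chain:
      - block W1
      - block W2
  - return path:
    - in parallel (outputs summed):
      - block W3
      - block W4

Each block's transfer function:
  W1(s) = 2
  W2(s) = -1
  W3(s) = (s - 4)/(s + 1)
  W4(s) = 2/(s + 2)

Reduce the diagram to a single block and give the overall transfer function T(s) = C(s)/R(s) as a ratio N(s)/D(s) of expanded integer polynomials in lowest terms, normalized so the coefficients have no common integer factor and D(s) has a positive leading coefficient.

1. reduce the series chain W1, W2: -2
2. add W3, W4 (parallel): (s^2 - 6)/(s^2 + 3*s + 2)
3. feedback reduction of (W1*W2), (W3+W4) - this is the overall T(s), already in the required normalized form

Answer: (2*s^2 + 6*s + 4)/(s^2 - 3*s - 14)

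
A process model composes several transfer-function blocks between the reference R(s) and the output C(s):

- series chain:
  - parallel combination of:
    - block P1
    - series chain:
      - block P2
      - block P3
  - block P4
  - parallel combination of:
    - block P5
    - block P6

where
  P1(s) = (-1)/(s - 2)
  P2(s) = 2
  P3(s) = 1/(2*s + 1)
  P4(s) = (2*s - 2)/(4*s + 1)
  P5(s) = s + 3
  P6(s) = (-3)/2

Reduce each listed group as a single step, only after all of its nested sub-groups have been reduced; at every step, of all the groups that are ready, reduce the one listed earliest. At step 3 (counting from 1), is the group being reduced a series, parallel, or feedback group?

(1) combine P2, P3 in series
(2) combine P1, (P2*P3) in parallel
(3) combine P5, P6 in parallel
(4) series reduction of (P1+(P2*P3)), P4, (P5+P6)
At step 3 the group reduced is parallel.

Hence the answer: parallel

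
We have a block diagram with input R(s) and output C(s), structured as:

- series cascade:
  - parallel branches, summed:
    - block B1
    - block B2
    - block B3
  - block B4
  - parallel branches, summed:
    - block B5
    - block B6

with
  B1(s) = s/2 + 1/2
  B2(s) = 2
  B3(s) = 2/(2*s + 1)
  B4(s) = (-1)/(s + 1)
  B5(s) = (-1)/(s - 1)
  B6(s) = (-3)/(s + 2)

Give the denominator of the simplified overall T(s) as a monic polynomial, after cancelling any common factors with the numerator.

Step 1 - add B1, B2, B3 (parallel) = (2*s^2 + 11*s + 9)/(4*s + 2)
Step 2 - add B5, B6 (parallel) = (1 - 4*s)/(s^2 + s - 2)
Step 3 - reduce the series chain (B1+B2+B3), B4, (B5+B6) = (8*s^2 + 34*s - 9)/(4*s^3 + 6*s^2 - 6*s - 4)
No further cancellation is possible in the step-3 result, so that is T(s). Its denominator becomes monic after dividing by the leading coefficient 4.

Final answer: s^3 + 3*s^2/2 - 3*s/2 - 1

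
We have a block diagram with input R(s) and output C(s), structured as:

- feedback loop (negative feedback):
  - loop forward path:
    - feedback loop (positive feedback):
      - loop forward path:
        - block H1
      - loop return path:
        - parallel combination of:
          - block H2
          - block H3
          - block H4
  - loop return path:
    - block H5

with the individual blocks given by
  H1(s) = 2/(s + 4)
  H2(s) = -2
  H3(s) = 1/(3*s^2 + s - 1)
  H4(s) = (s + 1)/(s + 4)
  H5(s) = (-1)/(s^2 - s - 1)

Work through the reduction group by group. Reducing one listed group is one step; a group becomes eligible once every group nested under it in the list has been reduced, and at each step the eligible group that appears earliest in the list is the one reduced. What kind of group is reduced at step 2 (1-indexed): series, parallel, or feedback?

Answer: feedback

Working:
Step 1. reduce the parallel group H2, H3, H4
Step 2. feedback reduction of H1, (H2+H3+H4)
Step 3. apply the feedback formula to [H1/(1-H1*(H2+H3+H4))], H5
At step 2 the group reduced is feedback.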